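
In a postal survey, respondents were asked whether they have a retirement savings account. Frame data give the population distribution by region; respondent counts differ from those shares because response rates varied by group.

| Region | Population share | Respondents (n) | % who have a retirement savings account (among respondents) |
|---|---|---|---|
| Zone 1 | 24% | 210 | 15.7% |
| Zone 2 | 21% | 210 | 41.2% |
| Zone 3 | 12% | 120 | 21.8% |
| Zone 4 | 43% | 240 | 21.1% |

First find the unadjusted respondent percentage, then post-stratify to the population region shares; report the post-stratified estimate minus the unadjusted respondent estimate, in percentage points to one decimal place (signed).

-1.1 percentage points

Unadjusted (pooled respondent) estimate weights by respondent counts:
  (210/780)×15.7 + (210/780)×41.2 + (120/780)×21.8 + (240/780)×21.1 = 25.1654%
Reweighting by population region shares:
  0.24×15.7 + 0.21×41.2 + 0.12×21.8 + 0.43×21.1 = 24.109%
Difference = 24.109 − 25.1654 = -1.0564 pp.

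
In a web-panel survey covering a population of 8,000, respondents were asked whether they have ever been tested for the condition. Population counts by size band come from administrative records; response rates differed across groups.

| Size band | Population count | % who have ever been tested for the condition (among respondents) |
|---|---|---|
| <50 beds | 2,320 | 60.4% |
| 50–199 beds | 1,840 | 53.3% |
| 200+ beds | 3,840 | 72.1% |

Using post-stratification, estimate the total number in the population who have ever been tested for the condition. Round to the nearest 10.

Estimated count per cell = population count × respondent percentage:
  <50 beds: 2,320 × 60.4% = 1401.28
  50–199 beds: 1,840 × 53.3% = 980.72
  200+ beds: 3,840 × 72.1% = 2768.64
Estimated total = 5150.64 → 5,150.

5,150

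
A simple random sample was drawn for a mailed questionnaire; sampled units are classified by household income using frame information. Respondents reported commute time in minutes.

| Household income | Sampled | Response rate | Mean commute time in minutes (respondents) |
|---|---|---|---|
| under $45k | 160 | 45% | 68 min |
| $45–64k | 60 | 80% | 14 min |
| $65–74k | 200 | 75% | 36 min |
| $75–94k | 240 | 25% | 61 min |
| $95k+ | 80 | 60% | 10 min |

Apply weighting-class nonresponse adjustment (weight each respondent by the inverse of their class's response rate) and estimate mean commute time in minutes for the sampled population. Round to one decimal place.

46.4

With weight = n_sampled/n_responded per class, the weighted class total is n_sampled:
  under $45k: 160 × 68 = 10,880
  $45–64k: 60 × 14 = 840
  $65–74k: 200 × 36 = 7200
  $75–94k: 240 × 61 = 14,640
  $95k+: 80 × 10 = 800
Adjusted estimate = 34,360 / 740 = 46.4324 → 46.4.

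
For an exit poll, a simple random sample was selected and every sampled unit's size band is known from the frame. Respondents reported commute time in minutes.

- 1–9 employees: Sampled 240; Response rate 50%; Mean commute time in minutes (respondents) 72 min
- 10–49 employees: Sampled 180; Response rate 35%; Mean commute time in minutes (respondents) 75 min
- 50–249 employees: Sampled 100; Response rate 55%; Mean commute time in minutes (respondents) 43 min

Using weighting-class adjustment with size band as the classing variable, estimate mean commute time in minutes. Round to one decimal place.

67.5

Weighting each respondent by the inverse class response rate inflates each class back to its sampled size, so the class weight is n_sampled:
  1–9 employees: 240 × 72 = 17,280
  10–49 employees: 180 × 75 = 13,500
  50–249 employees: 100 × 43 = 4300
Adjusted estimate = 35,080 / 520 = 67.4615 → 67.5.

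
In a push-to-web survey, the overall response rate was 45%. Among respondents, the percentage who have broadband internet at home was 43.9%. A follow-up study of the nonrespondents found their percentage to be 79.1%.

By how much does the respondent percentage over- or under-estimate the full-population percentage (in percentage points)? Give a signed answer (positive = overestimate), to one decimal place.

-19.4 percentage points

Nonresponse fraction = 1 − 0.45 = 0.55.
Bias = (nonresponse fraction) × (respondent percentage − nonrespondent percentage)
     = 0.55 × (43.9 − 79.1) = 0.55 × -35.2 = -19.36.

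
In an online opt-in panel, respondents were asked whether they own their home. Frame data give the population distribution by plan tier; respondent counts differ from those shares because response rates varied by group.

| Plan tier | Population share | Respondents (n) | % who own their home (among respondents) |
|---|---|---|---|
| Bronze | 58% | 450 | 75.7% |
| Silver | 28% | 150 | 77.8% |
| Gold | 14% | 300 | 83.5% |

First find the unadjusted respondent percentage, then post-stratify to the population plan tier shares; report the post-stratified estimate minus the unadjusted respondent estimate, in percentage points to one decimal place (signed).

Without adjustment, the pooled respondent share is:
  (450/900)×75.7 + (150/900)×77.8 + (300/900)×83.5 = 78.65%
Post-stratified estimate weights by population shares:
  0.58×75.7 + 0.28×77.8 + 0.14×83.5 = 77.38%
Difference = 77.38 − 78.65 = -1.27 pp.

-1.3 percentage points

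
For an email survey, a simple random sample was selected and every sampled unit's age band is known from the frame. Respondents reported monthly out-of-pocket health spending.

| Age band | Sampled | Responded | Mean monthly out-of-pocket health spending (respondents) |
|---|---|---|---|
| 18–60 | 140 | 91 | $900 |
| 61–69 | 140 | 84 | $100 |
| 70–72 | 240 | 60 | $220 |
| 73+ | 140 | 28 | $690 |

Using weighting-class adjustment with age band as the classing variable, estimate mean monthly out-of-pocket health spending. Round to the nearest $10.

$440

Class response rates: 18–60 91/140 = 65%, 61–69 84/140 = 60%, 70–72 60/240 = 25%, 73+ 28/140 = 20%.
Inverse-response-rate weighting restores each class to its sampled count, so class totals weight by n_sampled:
  18–60: 140 × 900 = 126,000
  61–69: 140 × 100 = 14,000
  70–72: 240 × 220 = 52,800
  73+: 140 × 690 = 96,600
Adjusted estimate = 289,400 / 660 = 438.485 → $440.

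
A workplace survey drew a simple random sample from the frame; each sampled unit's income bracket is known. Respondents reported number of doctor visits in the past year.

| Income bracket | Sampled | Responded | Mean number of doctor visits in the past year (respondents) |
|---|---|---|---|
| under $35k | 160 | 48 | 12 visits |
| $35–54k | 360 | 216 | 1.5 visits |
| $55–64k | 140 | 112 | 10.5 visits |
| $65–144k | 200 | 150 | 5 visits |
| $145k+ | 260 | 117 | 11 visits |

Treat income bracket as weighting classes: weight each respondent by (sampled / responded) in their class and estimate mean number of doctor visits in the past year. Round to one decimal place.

7.0

Response rates by class: under $35k 48/160 = 30%, $35–54k 216/360 = 60%, $55–64k 112/140 = 80%, $65–144k 150/200 = 75%, $145k+ 117/260 = 45%.
Inverse-response-rate weighting restores each class to its sampled count, so class totals weight by n_sampled:
  under $35k: 160 × 12 = 1920
  $35–54k: 360 × 1.5 = 540
  $55–64k: 140 × 10.5 = 1470
  $65–144k: 200 × 5 = 1000
  $145k+: 260 × 11 = 2860
Adjusted estimate = 7790 / 1,120 = 6.95536 → 7.0.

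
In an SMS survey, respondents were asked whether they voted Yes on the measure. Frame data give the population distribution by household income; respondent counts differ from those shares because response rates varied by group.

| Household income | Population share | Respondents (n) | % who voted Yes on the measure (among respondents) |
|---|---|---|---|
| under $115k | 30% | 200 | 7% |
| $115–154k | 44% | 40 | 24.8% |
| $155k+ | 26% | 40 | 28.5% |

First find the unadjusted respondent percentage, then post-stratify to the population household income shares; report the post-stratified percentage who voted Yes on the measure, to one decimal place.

20.4%

Naive respondent-only estimate (weights = respondent counts):
  (200/280)×7 + (40/280)×24.8 + (40/280)×28.5 = 12.6143%
Post-stratified estimate weights by population shares:
  0.3×7 + 0.44×24.8 + 0.26×28.5 = 20.422%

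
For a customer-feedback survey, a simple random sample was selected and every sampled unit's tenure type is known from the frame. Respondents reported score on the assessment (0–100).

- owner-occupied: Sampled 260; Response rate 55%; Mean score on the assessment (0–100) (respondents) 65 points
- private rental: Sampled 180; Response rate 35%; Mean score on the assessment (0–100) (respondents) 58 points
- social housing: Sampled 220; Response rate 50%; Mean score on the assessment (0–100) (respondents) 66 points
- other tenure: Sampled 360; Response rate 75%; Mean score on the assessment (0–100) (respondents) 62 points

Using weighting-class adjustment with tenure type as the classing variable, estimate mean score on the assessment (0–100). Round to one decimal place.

62.9

Each respondent's weight = sampled/responded in their class; summing within a class gives n_sampled, so:
  owner-occupied: 260 × 65 = 16,900
  private rental: 180 × 58 = 10,440
  social housing: 220 × 66 = 14,520
  other tenure: 360 × 62 = 22,320
Adjusted estimate = 64,180 / 1,020 = 62.9216 → 62.9.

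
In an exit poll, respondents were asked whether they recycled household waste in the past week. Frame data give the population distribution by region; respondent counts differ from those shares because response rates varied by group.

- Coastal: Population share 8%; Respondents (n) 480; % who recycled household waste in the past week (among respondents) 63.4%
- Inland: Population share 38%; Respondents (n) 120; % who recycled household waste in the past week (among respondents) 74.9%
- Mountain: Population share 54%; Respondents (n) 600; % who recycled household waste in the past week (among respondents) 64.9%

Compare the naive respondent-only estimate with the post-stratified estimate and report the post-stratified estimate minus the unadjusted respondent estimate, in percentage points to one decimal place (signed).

+3.3 percentage points

Without adjustment, the pooled respondent share is:
  (480/1200)×63.4 + (120/1200)×74.9 + (600/1200)×64.9 = 65.3%
Reweighting by population region shares:
  0.08×63.4 + 0.38×74.9 + 0.54×64.9 = 68.58%
Difference = 68.58 − 65.3 = 3.28 pp.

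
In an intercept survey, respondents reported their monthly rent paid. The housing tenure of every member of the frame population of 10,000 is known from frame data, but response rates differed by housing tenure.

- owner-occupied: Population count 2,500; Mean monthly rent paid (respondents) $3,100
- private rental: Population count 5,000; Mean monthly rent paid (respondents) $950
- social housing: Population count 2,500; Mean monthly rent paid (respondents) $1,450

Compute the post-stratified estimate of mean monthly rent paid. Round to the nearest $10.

Each cell contributes population-share × respondent value:
  owner-occupied: (2,500/10,000) × 3100 = 775
  private rental: (5,000/10,000) × 950 = 475
  social housing: (2,500/10,000) × 1450 = 362.5
Post-stratified estimate = 1612.5 → $1,610.

$1,610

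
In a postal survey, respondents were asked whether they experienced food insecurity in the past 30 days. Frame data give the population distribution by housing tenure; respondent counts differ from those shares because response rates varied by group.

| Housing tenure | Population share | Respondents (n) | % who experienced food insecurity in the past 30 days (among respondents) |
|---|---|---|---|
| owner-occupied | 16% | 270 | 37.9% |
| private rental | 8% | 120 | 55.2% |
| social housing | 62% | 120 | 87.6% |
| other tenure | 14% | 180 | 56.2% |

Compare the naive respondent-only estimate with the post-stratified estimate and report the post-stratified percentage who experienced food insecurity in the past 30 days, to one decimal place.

Unadjusted (pooled respondent) estimate weights by respondent counts:
  (270/690)×37.9 + (120/690)×55.2 + (120/690)×87.6 + (180/690)×56.2 = 54.3261%
Post-stratifying to population shares instead:
  0.16×37.9 + 0.08×55.2 + 0.62×87.6 + 0.14×56.2 = 72.66%

72.7%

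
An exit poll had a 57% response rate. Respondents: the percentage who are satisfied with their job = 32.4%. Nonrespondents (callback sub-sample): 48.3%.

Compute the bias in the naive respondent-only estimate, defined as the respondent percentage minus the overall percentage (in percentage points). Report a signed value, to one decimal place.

-6.8 percentage points

Nonresponse fraction = 1 − 0.57 = 0.43.
Bias = (nonresponse fraction) × (respondent percentage − nonrespondent percentage)
     = 0.43 × (32.4 − 48.3) = 0.43 × -15.9 = -6.837.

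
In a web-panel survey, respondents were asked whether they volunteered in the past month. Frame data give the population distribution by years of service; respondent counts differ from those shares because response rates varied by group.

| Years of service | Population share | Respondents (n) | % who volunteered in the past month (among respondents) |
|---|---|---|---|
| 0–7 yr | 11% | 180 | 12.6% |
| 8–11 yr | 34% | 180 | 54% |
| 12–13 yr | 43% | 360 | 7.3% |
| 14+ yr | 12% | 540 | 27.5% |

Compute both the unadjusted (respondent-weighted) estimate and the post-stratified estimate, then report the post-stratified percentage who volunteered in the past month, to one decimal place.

Without adjustment, the pooled respondent share is:
  (180/1260)×12.6 + (180/1260)×54 + (360/1260)×7.3 + (540/1260)×27.5 = 23.3857%
Post-stratifying to population shares instead:
  0.11×12.6 + 0.34×54 + 0.43×7.3 + 0.12×27.5 = 26.185%

26.2%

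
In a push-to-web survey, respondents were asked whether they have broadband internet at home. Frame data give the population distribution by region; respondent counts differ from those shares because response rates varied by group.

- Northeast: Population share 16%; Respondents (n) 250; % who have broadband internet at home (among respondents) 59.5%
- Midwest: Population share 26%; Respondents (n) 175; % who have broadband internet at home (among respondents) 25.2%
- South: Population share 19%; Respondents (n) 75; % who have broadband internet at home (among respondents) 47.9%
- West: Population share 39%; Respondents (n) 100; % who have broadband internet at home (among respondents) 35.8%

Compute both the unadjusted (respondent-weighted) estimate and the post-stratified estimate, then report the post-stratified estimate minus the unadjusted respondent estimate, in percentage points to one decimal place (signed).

-5.0 percentage points

Without adjustment, the pooled respondent share is:
  (250/600)×59.5 + (175/600)×25.2 + (75/600)×47.9 + (100/600)×35.8 = 44.0958%
Reweighting by population region shares:
  0.16×59.5 + 0.26×25.2 + 0.19×47.9 + 0.39×35.8 = 39.135%
Difference = 39.135 − 44.0958 = -4.9608 pp.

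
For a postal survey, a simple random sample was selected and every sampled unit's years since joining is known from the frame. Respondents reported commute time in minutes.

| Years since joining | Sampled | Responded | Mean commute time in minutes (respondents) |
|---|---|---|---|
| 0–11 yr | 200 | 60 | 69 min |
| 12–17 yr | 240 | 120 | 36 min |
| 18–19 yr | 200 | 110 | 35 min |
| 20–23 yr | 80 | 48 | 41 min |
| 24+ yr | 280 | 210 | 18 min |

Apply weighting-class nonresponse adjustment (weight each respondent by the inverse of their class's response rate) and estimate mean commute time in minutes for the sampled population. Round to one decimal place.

37.8

Class response rates: 0–11 yr 60/200 = 30%, 12–17 yr 120/240 = 50%, 18–19 yr 110/200 = 55%, 20–23 yr 48/80 = 60%, 24+ yr 210/280 = 75%.
Inverse-response-rate weighting restores each class to its sampled count, so class totals weight by n_sampled:
  0–11 yr: 200 × 69 = 13,800
  12–17 yr: 240 × 36 = 8640
  18–19 yr: 200 × 35 = 7000
  20–23 yr: 80 × 41 = 3280
  24+ yr: 280 × 18 = 5040
Adjusted estimate = 37,760 / 1,000 = 37.76 → 37.8.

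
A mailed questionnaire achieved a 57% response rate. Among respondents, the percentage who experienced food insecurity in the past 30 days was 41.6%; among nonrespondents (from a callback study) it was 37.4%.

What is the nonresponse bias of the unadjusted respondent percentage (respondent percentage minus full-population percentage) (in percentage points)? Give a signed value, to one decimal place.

+1.8 percentage points

Nonresponse fraction = 1 − 0.57 = 0.43.
Bias = (nonresponse fraction) × (respondent percentage − nonrespondent percentage)
     = 0.43 × (41.6 − 37.4) = 0.43 × 4.2 = 1.806.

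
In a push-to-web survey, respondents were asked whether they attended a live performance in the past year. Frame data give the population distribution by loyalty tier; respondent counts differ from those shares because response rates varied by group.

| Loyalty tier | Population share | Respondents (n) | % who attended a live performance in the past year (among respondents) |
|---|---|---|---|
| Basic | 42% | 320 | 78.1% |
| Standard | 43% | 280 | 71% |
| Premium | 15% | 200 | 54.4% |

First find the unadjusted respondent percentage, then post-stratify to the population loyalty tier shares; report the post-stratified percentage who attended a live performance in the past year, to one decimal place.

71.5%

Without adjustment, the pooled respondent share is:
  (320/800)×78.1 + (280/800)×71 + (200/800)×54.4 = 69.69%
Post-stratifying to population shares instead:
  0.42×78.1 + 0.43×71 + 0.15×54.4 = 71.492%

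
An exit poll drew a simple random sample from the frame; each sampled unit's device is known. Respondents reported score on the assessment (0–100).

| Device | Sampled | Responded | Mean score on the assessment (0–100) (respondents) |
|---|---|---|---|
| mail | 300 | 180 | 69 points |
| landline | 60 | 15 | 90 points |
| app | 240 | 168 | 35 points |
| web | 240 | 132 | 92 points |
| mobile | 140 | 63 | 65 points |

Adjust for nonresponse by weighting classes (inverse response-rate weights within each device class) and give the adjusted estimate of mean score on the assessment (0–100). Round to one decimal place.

Class response rates: mail 180/300 = 60%, landline 15/60 = 25%, app 168/240 = 70%, web 132/240 = 55%, mobile 63/140 = 45%.
Each respondent's weight = sampled/responded in their class; summing within a class gives n_sampled, so:
  mail: 300 × 69 = 20,700
  landline: 60 × 90 = 5400
  app: 240 × 35 = 8400
  web: 240 × 92 = 22,080
  mobile: 140 × 65 = 9100
Adjusted estimate = 65,680 / 980 = 67.0204 → 67.0.

67.0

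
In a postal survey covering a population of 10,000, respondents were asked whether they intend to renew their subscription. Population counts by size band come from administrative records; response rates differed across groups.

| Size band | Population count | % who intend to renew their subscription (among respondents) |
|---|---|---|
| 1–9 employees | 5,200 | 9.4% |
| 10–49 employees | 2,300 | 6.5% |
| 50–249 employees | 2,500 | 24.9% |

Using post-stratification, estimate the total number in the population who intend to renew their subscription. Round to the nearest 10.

Apply each group's respondent rate to its population count:
  1–9 employees: 5,200 × 9.4% = 488.8
  10–49 employees: 2,300 × 6.5% = 149.5
  50–249 employees: 2,500 × 24.9% = 622.5
Estimated total = 1260.8 → 1,260.

1,260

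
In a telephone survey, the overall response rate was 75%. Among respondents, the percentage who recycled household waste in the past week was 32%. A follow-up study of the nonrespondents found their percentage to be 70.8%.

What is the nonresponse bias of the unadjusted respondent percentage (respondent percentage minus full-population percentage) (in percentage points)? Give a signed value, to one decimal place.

Nonresponse fraction = 1 − 0.75 = 0.25.
Bias = (nonresponse fraction) × (respondent percentage − nonrespondent percentage)
     = 0.25 × (32 − 70.8) = 0.25 × -38.8 = -9.7.

-9.7 percentage points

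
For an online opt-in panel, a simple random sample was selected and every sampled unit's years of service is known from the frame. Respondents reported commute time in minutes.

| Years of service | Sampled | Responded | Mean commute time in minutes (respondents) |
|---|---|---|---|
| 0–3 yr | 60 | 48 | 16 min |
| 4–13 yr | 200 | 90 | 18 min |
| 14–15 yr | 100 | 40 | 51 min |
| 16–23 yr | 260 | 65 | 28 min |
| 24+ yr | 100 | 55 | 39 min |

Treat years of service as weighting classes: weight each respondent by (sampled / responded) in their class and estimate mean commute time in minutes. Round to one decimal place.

Response rates by class: 0–3 yr 48/60 = 80%, 4–13 yr 90/200 = 45%, 14–15 yr 40/100 = 40%, 16–23 yr 65/260 = 25%, 24+ yr 55/100 = 55%.
Weighting each respondent by the inverse class response rate inflates each class back to its sampled size, so the class weight is n_sampled:
  0–3 yr: 60 × 16 = 960
  4–13 yr: 200 × 18 = 3600
  14–15 yr: 100 × 51 = 5100
  16–23 yr: 260 × 28 = 7280
  24+ yr: 100 × 39 = 3900
Adjusted estimate = 20,840 / 720 = 28.9444 → 28.9.

28.9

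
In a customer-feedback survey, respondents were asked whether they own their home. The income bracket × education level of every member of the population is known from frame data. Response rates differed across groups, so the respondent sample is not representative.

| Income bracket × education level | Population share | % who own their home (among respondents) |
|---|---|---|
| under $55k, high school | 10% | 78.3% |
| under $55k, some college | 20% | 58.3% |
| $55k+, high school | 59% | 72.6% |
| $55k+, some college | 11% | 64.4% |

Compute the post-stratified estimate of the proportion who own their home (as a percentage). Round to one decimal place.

69.4%

Reweight to the known income bracket × education level distribution:
  under $55k, high school: 0.1 × 78.3 = 7.83
  under $55k, some college: 0.2 × 58.3 = 11.66
  $55k+, high school: 0.59 × 72.6 = 42.834
  $55k+, some college: 0.11 × 64.4 = 7.084
Post-stratified estimate = 69.408 → 69.4%.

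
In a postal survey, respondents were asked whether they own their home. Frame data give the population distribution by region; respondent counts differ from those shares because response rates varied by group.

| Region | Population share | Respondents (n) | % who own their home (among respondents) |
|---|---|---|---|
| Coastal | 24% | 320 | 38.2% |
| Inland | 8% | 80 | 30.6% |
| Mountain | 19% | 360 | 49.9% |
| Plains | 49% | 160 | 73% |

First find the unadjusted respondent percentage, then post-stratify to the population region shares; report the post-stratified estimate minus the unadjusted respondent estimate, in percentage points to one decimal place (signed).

+8.7 percentage points

Naive respondent-only estimate (weights = respondent counts):
  (320/920)×38.2 + (80/920)×30.6 + (360/920)×49.9 + (160/920)×73 = 48.1696%
Post-stratifying to population shares instead:
  0.24×38.2 + 0.08×30.6 + 0.19×49.9 + 0.49×73 = 56.867%
Difference = 56.867 − 48.1696 = 8.6974 pp.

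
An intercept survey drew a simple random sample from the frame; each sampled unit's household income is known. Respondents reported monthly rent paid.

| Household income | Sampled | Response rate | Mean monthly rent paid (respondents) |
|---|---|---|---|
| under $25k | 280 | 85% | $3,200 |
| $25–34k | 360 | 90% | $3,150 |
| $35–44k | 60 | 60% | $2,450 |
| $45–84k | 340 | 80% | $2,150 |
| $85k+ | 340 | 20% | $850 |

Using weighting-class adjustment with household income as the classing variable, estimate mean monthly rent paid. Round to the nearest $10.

Weighting each respondent by the inverse class response rate inflates each class back to its sampled size, so the class weight is n_sampled:
  under $25k: 280 × 3200 = 896,000
  $25–34k: 360 × 3150 = 1,134,000
  $35–44k: 60 × 2450 = 147,000
  $45–84k: 340 × 2150 = 731,000
  $85k+: 340 × 850 = 289,000
Adjusted estimate = 3,197,000 / 1,380 = 2316.67 → $2,320.

$2,320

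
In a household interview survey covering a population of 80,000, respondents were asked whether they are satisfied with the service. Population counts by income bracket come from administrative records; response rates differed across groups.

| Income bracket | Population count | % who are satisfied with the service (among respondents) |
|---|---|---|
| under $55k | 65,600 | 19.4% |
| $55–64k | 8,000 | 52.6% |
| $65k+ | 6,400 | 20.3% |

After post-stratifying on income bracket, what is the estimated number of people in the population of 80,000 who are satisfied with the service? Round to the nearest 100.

Each cell contributes its population count × the respondent rate:
  under $55k: 65,600 × 19.4% = 12726.4
  $55–64k: 8,000 × 52.6% = 4208
  $65k+: 6,400 × 20.3% = 1299.2
Estimated total = 18233.6 → 18,200.

18,200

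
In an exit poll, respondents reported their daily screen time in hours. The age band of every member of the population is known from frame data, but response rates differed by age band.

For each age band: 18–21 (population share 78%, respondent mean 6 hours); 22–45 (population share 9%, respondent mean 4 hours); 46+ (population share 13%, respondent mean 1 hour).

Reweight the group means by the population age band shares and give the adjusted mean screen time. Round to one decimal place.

5.2

Each cell contributes population-share × respondent value:
  18–21: 0.78 × 6 = 4.68
  22–45: 0.09 × 4 = 0.36
  46+: 0.13 × 1 = 0.13
Post-stratified estimate = 5.17 → 5.2.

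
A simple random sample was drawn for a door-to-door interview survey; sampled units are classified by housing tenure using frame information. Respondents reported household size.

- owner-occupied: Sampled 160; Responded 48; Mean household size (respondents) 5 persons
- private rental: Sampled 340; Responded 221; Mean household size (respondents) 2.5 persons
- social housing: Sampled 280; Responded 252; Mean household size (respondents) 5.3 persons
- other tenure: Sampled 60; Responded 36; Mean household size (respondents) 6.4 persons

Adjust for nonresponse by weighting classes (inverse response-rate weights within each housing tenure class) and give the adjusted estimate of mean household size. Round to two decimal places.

4.19

Response rates by class: owner-occupied 48/160 = 30%, private rental 221/340 = 65%, social housing 252/280 = 90%, other tenure 36/60 = 60%.
Inverse-response-rate weighting restores each class to its sampled count, so class totals weight by n_sampled:
  owner-occupied: 160 × 5 = 800
  private rental: 340 × 2.5 = 850
  social housing: 280 × 5.3 = 1484
  other tenure: 60 × 6.4 = 384
Adjusted estimate = 3518 / 840 = 4.18809 → 4.19.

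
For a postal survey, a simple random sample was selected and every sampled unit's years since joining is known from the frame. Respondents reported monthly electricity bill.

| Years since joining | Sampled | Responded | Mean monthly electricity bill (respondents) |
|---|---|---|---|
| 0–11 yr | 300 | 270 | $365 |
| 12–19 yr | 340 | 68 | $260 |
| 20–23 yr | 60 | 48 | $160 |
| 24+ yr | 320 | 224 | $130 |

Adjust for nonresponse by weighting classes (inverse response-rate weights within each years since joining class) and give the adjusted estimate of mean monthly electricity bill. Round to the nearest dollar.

$244

Class response rates: 0–11 yr 270/300 = 90%, 12–19 yr 68/340 = 20%, 20–23 yr 48/60 = 80%, 24+ yr 224/320 = 70%.
With weight = n_sampled/n_responded per class, the weighted class total is n_sampled:
  0–11 yr: 300 × 365 = 109,500
  12–19 yr: 340 × 260 = 88,400
  20–23 yr: 60 × 160 = 9600
  24+ yr: 320 × 130 = 41,600
Adjusted estimate = 249,100 / 1,020 = 244.216 → $244.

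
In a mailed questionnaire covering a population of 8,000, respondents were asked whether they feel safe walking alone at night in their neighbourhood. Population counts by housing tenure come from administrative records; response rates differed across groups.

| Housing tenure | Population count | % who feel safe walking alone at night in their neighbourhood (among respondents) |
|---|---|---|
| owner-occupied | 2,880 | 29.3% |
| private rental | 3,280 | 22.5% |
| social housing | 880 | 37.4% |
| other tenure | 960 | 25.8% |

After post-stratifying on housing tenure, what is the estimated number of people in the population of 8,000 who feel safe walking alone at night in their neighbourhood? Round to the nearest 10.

2,160

Estimated count per cell = population count × respondent percentage:
  owner-occupied: 2,880 × 29.3% = 843.84
  private rental: 3,280 × 22.5% = 738
  social housing: 880 × 37.4% = 329.12
  other tenure: 960 × 25.8% = 247.68
Estimated total = 2158.64 → 2,160.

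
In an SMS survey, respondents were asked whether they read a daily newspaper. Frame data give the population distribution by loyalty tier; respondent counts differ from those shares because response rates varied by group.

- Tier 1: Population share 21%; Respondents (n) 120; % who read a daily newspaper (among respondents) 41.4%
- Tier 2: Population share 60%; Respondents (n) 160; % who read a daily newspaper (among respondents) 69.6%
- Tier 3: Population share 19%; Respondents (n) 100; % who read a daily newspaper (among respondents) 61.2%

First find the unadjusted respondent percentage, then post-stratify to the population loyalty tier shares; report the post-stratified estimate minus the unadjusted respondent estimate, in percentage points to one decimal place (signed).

Without adjustment, the pooled respondent share is:
  (120/380)×41.4 + (160/380)×69.6 + (100/380)×61.2 = 58.4842%
Reweighting by population loyalty tier shares:
  0.21×41.4 + 0.6×69.6 + 0.19×61.2 = 62.082%
Difference = 62.082 − 58.4842 = 3.5978 pp.

+3.6 percentage points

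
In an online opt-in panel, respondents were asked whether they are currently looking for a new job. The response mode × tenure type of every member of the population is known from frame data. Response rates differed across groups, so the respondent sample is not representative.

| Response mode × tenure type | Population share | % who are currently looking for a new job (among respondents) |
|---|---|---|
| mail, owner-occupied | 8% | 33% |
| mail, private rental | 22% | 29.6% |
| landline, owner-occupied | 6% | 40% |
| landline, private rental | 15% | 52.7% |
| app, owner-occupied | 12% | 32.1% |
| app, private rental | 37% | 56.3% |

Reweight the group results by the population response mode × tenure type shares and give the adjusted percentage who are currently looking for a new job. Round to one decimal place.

44.1%

Each cell contributes population-share × respondent value:
  mail, owner-occupied: 0.08 × 33 = 2.64
  mail, private rental: 0.22 × 29.6 = 6.512
  landline, owner-occupied: 0.06 × 40 = 2.4
  landline, private rental: 0.15 × 52.7 = 7.905
  app, owner-occupied: 0.12 × 32.1 = 3.852
  app, private rental: 0.37 × 56.3 = 20.831
Post-stratified estimate = 44.14 → 44.1%.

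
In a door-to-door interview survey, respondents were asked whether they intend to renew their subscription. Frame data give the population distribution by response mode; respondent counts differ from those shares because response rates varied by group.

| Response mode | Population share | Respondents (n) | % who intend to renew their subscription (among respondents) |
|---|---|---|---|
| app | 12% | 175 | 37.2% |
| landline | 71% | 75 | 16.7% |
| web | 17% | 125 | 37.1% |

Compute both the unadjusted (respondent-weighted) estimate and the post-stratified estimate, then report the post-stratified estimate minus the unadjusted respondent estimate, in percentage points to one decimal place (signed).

Naive respondent-only estimate (weights = respondent counts):
  (175/375)×37.2 + (75/375)×16.7 + (125/375)×37.1 = 33.0667%
Reweighting by population response mode shares:
  0.12×37.2 + 0.71×16.7 + 0.17×37.1 = 22.628%
Difference = 22.628 − 33.0667 = -10.4387 pp.

-10.4 percentage points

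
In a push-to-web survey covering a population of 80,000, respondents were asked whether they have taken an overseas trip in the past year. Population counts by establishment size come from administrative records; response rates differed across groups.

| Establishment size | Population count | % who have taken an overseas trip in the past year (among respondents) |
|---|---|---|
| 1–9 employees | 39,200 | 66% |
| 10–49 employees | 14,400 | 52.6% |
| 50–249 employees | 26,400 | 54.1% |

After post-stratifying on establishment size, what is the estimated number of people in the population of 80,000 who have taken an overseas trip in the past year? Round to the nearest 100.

Each cell contributes its population count × the respondent rate:
  1–9 employees: 39,200 × 66% = 25,872
  10–49 employees: 14,400 × 52.6% = 7574.4
  50–249 employees: 26,400 × 54.1% = 14282.4
Estimated total = 47728.8 → 47,700.

47,700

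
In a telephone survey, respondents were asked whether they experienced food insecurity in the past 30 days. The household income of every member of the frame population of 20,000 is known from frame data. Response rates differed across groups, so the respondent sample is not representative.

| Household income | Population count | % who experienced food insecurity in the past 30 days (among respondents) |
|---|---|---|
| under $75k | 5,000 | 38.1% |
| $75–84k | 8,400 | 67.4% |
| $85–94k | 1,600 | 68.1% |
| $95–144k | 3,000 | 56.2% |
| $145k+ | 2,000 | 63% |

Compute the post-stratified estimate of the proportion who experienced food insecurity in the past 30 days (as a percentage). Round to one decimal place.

Reweight to the known household income distribution:
  under $75k: (5,000/20,000) × 38.1 = 9.525
  $75–84k: (8,400/20,000) × 67.4 = 28.308
  $85–94k: (1,600/20,000) × 68.1 = 5.448
  $95–144k: (3,000/20,000) × 56.2 = 8.43
  $145k+: (2,000/20,000) × 63 = 6.3
Post-stratified estimate = 58.011 → 58.0%.

58.0%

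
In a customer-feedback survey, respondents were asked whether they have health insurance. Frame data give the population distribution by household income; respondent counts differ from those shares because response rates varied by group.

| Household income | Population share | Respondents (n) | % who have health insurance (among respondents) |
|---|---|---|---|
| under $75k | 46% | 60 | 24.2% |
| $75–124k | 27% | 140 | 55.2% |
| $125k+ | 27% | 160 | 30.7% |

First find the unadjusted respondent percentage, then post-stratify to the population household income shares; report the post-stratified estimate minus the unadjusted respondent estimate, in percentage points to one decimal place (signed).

Without adjustment, the pooled respondent share is:
  (60/360)×24.2 + (140/360)×55.2 + (160/360)×30.7 = 39.1444%
Post-stratifying to population shares instead:
  0.46×24.2 + 0.27×55.2 + 0.27×30.7 = 34.325%
Difference = 34.325 − 39.1444 = -4.8194 pp.

-4.8 percentage points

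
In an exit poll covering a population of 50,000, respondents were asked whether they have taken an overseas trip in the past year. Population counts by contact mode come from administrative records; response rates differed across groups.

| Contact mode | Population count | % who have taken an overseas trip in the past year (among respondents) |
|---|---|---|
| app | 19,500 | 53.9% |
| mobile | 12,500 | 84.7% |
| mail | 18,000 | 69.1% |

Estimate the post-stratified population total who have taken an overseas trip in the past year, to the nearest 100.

Estimated count per cell = population count × respondent percentage:
  app: 19,500 × 53.9% = 10510.5
  mobile: 12,500 × 84.7% = 10587.5
  mail: 18,000 × 69.1% = 12,438
Estimated total = 33,536 → 33,500.

33,500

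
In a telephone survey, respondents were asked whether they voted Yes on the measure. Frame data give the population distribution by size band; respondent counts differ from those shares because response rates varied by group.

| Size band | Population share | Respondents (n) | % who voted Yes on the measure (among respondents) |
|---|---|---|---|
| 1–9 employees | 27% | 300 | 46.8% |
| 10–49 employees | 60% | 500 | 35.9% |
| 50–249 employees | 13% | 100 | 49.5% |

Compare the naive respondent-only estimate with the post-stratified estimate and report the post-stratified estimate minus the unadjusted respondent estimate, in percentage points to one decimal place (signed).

Without adjustment, the pooled respondent share is:
  (300/900)×46.8 + (500/900)×35.9 + (100/900)×49.5 = 41.0444%
Reweighting by population size band shares:
  0.27×46.8 + 0.6×35.9 + 0.13×49.5 = 40.611%
Difference = 40.611 − 41.0444 = -0.4334 pp.

-0.4 percentage points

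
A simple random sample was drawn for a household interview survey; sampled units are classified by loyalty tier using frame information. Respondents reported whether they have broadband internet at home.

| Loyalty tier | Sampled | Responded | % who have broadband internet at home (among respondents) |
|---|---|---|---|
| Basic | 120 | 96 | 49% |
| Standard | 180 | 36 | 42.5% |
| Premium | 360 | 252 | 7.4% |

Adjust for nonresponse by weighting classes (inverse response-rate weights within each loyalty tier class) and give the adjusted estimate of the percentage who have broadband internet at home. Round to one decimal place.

Response rates by class: Basic 96/120 = 80%, Standard 36/180 = 20%, Premium 252/360 = 70%.
With weight = n_sampled/n_responded per class, the weighted class total is n_sampled:
  Basic: 120 × 49 = 5880
  Standard: 180 × 42.5 = 7650
  Premium: 360 × 7.4 = 2664
Adjusted estimate = 16,194 / 660 = 24.5364 → 24.5%.

24.5%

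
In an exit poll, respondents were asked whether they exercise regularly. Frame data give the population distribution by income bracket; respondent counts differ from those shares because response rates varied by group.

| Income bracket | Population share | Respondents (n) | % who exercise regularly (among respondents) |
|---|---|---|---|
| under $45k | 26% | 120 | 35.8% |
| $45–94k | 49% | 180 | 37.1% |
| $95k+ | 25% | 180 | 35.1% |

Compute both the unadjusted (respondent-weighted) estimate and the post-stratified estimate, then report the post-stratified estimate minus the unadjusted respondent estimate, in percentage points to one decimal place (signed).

Naive respondent-only estimate (weights = respondent counts):
  (120/480)×35.8 + (180/480)×37.1 + (180/480)×35.1 = 36.025%
Post-stratified estimate weights by population shares:
  0.26×35.8 + 0.49×37.1 + 0.25×35.1 = 36.262%
Difference = 36.262 − 36.025 = 0.237 pp.

+0.2 percentage points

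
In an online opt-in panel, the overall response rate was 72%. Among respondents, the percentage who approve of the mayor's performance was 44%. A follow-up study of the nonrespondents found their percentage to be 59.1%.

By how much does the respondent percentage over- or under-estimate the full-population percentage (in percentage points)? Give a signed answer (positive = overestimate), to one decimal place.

-4.2 percentage points

Nonresponse fraction = 1 − 0.72 = 0.28.
Bias = (nonresponse fraction) × (respondent percentage − nonrespondent percentage)
     = 0.28 × (44 − 59.1) = 0.28 × -15.1 = -4.228.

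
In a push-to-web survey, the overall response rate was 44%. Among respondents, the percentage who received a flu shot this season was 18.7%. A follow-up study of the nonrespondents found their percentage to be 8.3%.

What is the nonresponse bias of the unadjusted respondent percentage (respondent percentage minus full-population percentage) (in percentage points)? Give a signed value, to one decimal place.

Nonresponse fraction = 1 − 0.44 = 0.56.
Bias = (nonresponse fraction) × (respondent percentage − nonrespondent percentage)
     = 0.56 × (18.7 − 8.3) = 0.56 × 10.4 = 5.824.

+5.8 percentage points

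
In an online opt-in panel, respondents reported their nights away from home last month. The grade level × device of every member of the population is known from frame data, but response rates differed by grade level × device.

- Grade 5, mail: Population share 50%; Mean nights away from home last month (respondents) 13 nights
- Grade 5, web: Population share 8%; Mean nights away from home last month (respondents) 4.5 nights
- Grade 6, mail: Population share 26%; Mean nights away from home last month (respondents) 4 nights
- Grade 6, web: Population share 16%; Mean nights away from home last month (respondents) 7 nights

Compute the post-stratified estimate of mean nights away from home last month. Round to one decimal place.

9.0

Weight each group's respondent value by its population share:
  Grade 5, mail: 0.5 × 13 = 6.5
  Grade 5, web: 0.08 × 4.5 = 0.36
  Grade 6, mail: 0.26 × 4 = 1.04
  Grade 6, web: 0.16 × 7 = 1.12
Post-stratified estimate = 9.02 → 9.0.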